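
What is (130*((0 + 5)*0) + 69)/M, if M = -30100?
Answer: -69/30100 ≈ -0.0022924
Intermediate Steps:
(130*((0 + 5)*0) + 69)/M = (130*((0 + 5)*0) + 69)/(-30100) = (130*(5*0) + 69)*(-1/30100) = (130*0 + 69)*(-1/30100) = (0 + 69)*(-1/30100) = 69*(-1/30100) = -69/30100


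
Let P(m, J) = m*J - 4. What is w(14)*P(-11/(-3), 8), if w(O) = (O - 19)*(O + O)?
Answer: -10640/3 ≈ -3546.7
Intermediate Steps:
P(m, J) = -4 + J*m (P(m, J) = J*m - 4 = -4 + J*m)
w(O) = 2*O*(-19 + O) (w(O) = (-19 + O)*(2*O) = 2*O*(-19 + O))
w(14)*P(-11/(-3), 8) = (2*14*(-19 + 14))*(-4 + 8*(-11/(-3))) = (2*14*(-5))*(-4 + 8*(-11*(-1/3))) = -140*(-4 + 8*(11/3)) = -140*(-4 + 88/3) = -140*76/3 = -10640/3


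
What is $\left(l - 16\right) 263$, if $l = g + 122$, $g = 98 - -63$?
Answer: $70221$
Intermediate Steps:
$g = 161$ ($g = 98 + 63 = 161$)
$l = 283$ ($l = 161 + 122 = 283$)
$\left(l - 16\right) 263 = \left(283 - 16\right) 263 = 267 \cdot 263 = 70221$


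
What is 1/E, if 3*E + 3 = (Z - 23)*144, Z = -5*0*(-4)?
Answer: -1/1105 ≈ -0.00090498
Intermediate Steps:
Z = 0 (Z = 0*(-4) = 0)
E = -1105 (E = -1 + ((0 - 23)*144)/3 = -1 + (-23*144)/3 = -1 + (⅓)*(-3312) = -1 - 1104 = -1105)
1/E = 1/(-1105) = -1/1105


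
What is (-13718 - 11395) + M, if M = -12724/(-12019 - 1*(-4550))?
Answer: -187556273/7469 ≈ -25111.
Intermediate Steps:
M = 12724/7469 (M = -12724/(-12019 + 4550) = -12724/(-7469) = -12724*(-1/7469) = 12724/7469 ≈ 1.7036)
(-13718 - 11395) + M = (-13718 - 11395) + 12724/7469 = -25113 + 12724/7469 = -187556273/7469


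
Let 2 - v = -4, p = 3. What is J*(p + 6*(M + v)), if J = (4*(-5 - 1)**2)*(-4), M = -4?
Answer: -8640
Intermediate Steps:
v = 6 (v = 2 - 1*(-4) = 2 + 4 = 6)
J = -576 (J = (4*(-6)**2)*(-4) = (4*36)*(-4) = 144*(-4) = -576)
J*(p + 6*(M + v)) = -576*(3 + 6*(-4 + 6)) = -576*(3 + 6*2) = -576*(3 + 12) = -576*15 = -8640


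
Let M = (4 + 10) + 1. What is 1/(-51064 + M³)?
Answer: -1/47689 ≈ -2.0969e-5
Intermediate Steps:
M = 15 (M = 14 + 1 = 15)
1/(-51064 + M³) = 1/(-51064 + 15³) = 1/(-51064 + 3375) = 1/(-47689) = -1/47689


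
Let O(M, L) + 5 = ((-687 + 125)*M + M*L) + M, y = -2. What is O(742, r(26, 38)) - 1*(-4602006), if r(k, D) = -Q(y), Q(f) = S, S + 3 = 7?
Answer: 4182771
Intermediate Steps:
S = 4 (S = -3 + 7 = 4)
Q(f) = 4
r(k, D) = -4 (r(k, D) = -1*4 = -4)
O(M, L) = -5 - 561*M + L*M (O(M, L) = -5 + (((-687 + 125)*M + M*L) + M) = -5 + ((-562*M + L*M) + M) = -5 + (-561*M + L*M) = -5 - 561*M + L*M)
O(742, r(26, 38)) - 1*(-4602006) = (-5 - 561*742 - 4*742) - 1*(-4602006) = (-5 - 416262 - 2968) + 4602006 = -419235 + 4602006 = 4182771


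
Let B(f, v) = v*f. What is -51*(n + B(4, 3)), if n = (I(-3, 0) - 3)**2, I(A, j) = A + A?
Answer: -4743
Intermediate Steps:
I(A, j) = 2*A
B(f, v) = f*v
n = 81 (n = (2*(-3) - 3)**2 = (-6 - 3)**2 = (-9)**2 = 81)
-51*(n + B(4, 3)) = -51*(81 + 4*3) = -51*(81 + 12) = -51*93 = -4743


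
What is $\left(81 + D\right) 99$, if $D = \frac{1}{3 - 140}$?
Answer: $\frac{1098504}{137} \approx 8018.3$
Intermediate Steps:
$D = - \frac{1}{137}$ ($D = \frac{1}{-137} = - \frac{1}{137} \approx -0.0072993$)
$\left(81 + D\right) 99 = \left(81 - \frac{1}{137}\right) 99 = \frac{11096}{137} \cdot 99 = \frac{1098504}{137}$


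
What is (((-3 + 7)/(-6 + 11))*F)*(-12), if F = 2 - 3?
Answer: 48/5 ≈ 9.6000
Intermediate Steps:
F = -1
(((-3 + 7)/(-6 + 11))*F)*(-12) = (((-3 + 7)/(-6 + 11))*(-1))*(-12) = ((4/5)*(-1))*(-12) = ((4*(⅕))*(-1))*(-12) = ((⅘)*(-1))*(-12) = -⅘*(-12) = 48/5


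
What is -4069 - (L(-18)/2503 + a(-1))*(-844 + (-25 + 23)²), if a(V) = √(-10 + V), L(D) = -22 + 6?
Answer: -10198147/2503 + 840*I*√11 ≈ -4074.4 + 2786.0*I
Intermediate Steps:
L(D) = -16
-4069 - (L(-18)/2503 + a(-1))*(-844 + (-25 + 23)²) = -4069 - (-16/2503 + √(-10 - 1))*(-844 + (-25 + 23)²) = -4069 - (-16*1/2503 + √(-11))*(-844 + (-2)²) = -4069 - (-16/2503 + I*√11)*(-844 + 4) = -4069 - (-16/2503 + I*√11)*(-840) = -4069 - (13440/2503 - 840*I*√11) = -4069 + (-13440/2503 + 840*I*√11) = -10198147/2503 + 840*I*√11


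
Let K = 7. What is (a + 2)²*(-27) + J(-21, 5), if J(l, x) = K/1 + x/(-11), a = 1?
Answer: -2601/11 ≈ -236.45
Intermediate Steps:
J(l, x) = 7 - x/11 (J(l, x) = 7/1 + x/(-11) = 7*1 + x*(-1/11) = 7 - x/11)
(a + 2)²*(-27) + J(-21, 5) = (1 + 2)²*(-27) + (7 - 1/11*5) = 3²*(-27) + (7 - 5/11) = 9*(-27) + 72/11 = -243 + 72/11 = -2601/11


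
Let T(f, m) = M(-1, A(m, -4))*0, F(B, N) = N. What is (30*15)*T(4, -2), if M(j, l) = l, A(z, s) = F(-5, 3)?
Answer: 0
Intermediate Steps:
A(z, s) = 3
T(f, m) = 0 (T(f, m) = 3*0 = 0)
(30*15)*T(4, -2) = (30*15)*0 = 450*0 = 0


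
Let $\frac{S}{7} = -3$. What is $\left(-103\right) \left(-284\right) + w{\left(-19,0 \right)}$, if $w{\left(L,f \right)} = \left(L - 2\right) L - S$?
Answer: $29672$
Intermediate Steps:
$S = -21$ ($S = 7 \left(-3\right) = -21$)
$w{\left(L,f \right)} = 21 + L \left(-2 + L\right)$ ($w{\left(L,f \right)} = \left(L - 2\right) L - -21 = \left(-2 + L\right) L + 21 = L \left(-2 + L\right) + 21 = 21 + L \left(-2 + L\right)$)
$\left(-103\right) \left(-284\right) + w{\left(-19,0 \right)} = \left(-103\right) \left(-284\right) + \left(21 + \left(-19\right)^{2} - -38\right) = 29252 + \left(21 + 361 + 38\right) = 29252 + 420 = 29672$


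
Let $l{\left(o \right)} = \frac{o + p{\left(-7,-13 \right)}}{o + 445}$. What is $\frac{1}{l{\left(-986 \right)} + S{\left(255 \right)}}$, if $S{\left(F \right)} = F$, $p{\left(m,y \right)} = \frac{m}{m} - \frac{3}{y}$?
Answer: $\frac{7033}{1806217} \approx 0.0038938$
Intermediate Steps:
$p{\left(m,y \right)} = 1 - \frac{3}{y}$
$l{\left(o \right)} = \frac{\frac{16}{13} + o}{445 + o}$ ($l{\left(o \right)} = \frac{o + \frac{-3 - 13}{-13}}{o + 445} = \frac{o - - \frac{16}{13}}{445 + o} = \frac{o + \frac{16}{13}}{445 + o} = \frac{\frac{16}{13} + o}{445 + o}$)
$\frac{1}{l{\left(-986 \right)} + S{\left(255 \right)}} = \frac{1}{\frac{\frac{16}{13} - 986}{445 - 986} + 255} = \frac{1}{\frac{1}{-541} \left(- \frac{12802}{13}\right) + 255} = \frac{1}{\left(- \frac{1}{541}\right) \left(- \frac{12802}{13}\right) + 255} = \frac{1}{\frac{12802}{7033} + 255} = \frac{1}{\frac{1806217}{7033}} = \frac{7033}{1806217}$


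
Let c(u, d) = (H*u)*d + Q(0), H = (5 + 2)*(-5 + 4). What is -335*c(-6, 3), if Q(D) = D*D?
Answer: -42210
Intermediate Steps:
Q(D) = D²
H = -7 (H = 7*(-1) = -7)
c(u, d) = -7*d*u (c(u, d) = (-7*u)*d + 0² = -7*d*u + 0 = -7*d*u)
-335*c(-6, 3) = -(-2345)*3*(-6) = -335*126 = -42210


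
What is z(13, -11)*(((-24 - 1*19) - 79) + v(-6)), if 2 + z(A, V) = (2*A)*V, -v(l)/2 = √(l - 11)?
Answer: 35136 + 576*I*√17 ≈ 35136.0 + 2374.9*I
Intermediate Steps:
v(l) = -2*√(-11 + l) (v(l) = -2*√(l - 11) = -2*√(-11 + l))
z(A, V) = -2 + 2*A*V (z(A, V) = -2 + (2*A)*V = -2 + 2*A*V)
z(13, -11)*(((-24 - 1*19) - 79) + v(-6)) = (-2 + 2*13*(-11))*(((-24 - 1*19) - 79) - 2*√(-11 - 6)) = (-2 - 286)*(((-24 - 19) - 79) - 2*I*√17) = -288*((-43 - 79) - 2*I*√17) = -288*(-122 - 2*I*√17) = 35136 + 576*I*√17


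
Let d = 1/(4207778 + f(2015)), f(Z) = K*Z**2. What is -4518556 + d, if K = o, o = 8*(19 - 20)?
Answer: -127757751752233/28274022 ≈ -4.5186e+6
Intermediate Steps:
o = -8 (o = 8*(-1) = -8)
K = -8
f(Z) = -8*Z**2
d = -1/28274022 (d = 1/(4207778 - 8*2015**2) = 1/(4207778 - 8*4060225) = 1/(4207778 - 32481800) = 1/(-28274022) = -1/28274022 ≈ -3.5368e-8)
-4518556 + d = -4518556 - 1/28274022 = -127757751752233/28274022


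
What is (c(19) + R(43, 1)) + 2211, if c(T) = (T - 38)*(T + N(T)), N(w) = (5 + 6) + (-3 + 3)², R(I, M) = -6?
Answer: 1635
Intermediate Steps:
N(w) = 11 (N(w) = 11 + 0² = 11 + 0 = 11)
c(T) = (-38 + T)*(11 + T) (c(T) = (T - 38)*(T + 11) = (-38 + T)*(11 + T))
(c(19) + R(43, 1)) + 2211 = ((-418 + 19² - 27*19) - 6) + 2211 = ((-418 + 361 - 513) - 6) + 2211 = (-570 - 6) + 2211 = -576 + 2211 = 1635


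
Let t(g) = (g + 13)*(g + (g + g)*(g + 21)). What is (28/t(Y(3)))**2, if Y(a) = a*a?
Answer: 196/36469521 ≈ 5.3743e-6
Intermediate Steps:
Y(a) = a**2
t(g) = (13 + g)*(g + 2*g*(21 + g)) (t(g) = (13 + g)*(g + (2*g)*(21 + g)) = (13 + g)*(g + 2*g*(21 + g)))
(28/t(Y(3)))**2 = (28/((3**2*(559 + 2*(3**2)**2 + 69*3**2))))**2 = (28/((9*(559 + 2*9**2 + 69*9))))**2 = (28/((9*(559 + 2*81 + 621))))**2 = (28/((9*(559 + 162 + 621))))**2 = (28/((9*1342)))**2 = (28/12078)**2 = (28*(1/12078))**2 = (14/6039)**2 = 196/36469521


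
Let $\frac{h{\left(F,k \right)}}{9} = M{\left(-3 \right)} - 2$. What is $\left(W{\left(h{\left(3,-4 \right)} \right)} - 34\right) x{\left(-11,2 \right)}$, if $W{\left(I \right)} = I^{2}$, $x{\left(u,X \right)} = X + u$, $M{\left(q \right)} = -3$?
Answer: $-17919$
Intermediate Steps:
$h{\left(F,k \right)} = -45$ ($h{\left(F,k \right)} = 9 \left(-3 - 2\right) = 9 \left(-5\right) = -45$)
$\left(W{\left(h{\left(3,-4 \right)} \right)} - 34\right) x{\left(-11,2 \right)} = \left(\left(-45\right)^{2} - 34\right) \left(2 - 11\right) = \left(2025 - 34\right) \left(-9\right) = 1991 \left(-9\right) = -17919$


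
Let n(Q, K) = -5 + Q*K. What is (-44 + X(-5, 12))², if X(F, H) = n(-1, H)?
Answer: 3721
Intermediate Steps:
n(Q, K) = -5 + K*Q
X(F, H) = -5 - H (X(F, H) = -5 + H*(-1) = -5 - H)
(-44 + X(-5, 12))² = (-44 + (-5 - 1*12))² = (-44 + (-5 - 12))² = (-44 - 17)² = (-61)² = 3721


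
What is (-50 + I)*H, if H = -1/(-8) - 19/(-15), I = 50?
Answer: 0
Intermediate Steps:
H = 167/120 (H = -1*(-⅛) - 19*(-1/15) = ⅛ + 19/15 = 167/120 ≈ 1.3917)
(-50 + I)*H = (-50 + 50)*(167/120) = 0*(167/120) = 0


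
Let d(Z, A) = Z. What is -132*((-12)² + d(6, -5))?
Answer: -19800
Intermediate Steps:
-132*((-12)² + d(6, -5)) = -132*((-12)² + 6) = -132*(144 + 6) = -132*150 = -19800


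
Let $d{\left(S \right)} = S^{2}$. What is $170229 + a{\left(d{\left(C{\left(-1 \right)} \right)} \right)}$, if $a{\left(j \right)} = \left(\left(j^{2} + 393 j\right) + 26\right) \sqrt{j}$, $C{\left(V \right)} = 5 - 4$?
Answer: $170649$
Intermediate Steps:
$C{\left(V \right)} = 1$ ($C{\left(V \right)} = 5 - 4 = 1$)
$a{\left(j \right)} = \sqrt{j} \left(26 + j^{2} + 393 j\right)$ ($a{\left(j \right)} = \left(26 + j^{2} + 393 j\right) \sqrt{j} = \sqrt{j} \left(26 + j^{2} + 393 j\right)$)
$170229 + a{\left(d{\left(C{\left(-1 \right)} \right)} \right)} = 170229 + \sqrt{1^{2}} \left(26 + \left(1^{2}\right)^{2} + 393 \cdot 1^{2}\right) = 170229 + \sqrt{1} \left(26 + 1^{2} + 393 \cdot 1\right) = 170229 + 1 \left(26 + 1 + 393\right) = 170229 + 1 \cdot 420 = 170229 + 420 = 170649$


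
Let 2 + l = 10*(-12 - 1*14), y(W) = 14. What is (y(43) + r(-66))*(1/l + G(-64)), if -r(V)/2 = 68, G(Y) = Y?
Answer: 1022909/131 ≈ 7808.5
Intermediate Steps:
l = -262 (l = -2 + 10*(-12 - 1*14) = -2 + 10*(-12 - 14) = -2 + 10*(-26) = -2 - 260 = -262)
r(V) = -136 (r(V) = -2*68 = -136)
(y(43) + r(-66))*(1/l + G(-64)) = (14 - 136)*(1/(-262) - 64) = -122*(-1/262 - 64) = -122*(-16769/262) = 1022909/131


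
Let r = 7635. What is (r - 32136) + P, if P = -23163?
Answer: -47664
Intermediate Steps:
(r - 32136) + P = (7635 - 32136) - 23163 = -24501 - 23163 = -47664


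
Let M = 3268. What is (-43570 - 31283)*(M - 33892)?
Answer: 2292298272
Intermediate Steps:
(-43570 - 31283)*(M - 33892) = (-43570 - 31283)*(3268 - 33892) = -74853*(-30624) = 2292298272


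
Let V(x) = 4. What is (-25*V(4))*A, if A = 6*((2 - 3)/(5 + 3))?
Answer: 75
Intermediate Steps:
A = -¾ (A = 6*(-1/8) = 6*(-1*⅛) = 6*(-⅛) = -¾ ≈ -0.75000)
(-25*V(4))*A = -25*4*(-¾) = -100*(-¾) = 75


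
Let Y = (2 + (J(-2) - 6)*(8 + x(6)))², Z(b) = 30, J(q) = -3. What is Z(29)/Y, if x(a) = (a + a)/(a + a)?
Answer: 30/6241 ≈ 0.0048069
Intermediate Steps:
x(a) = 1 (x(a) = (2*a)/((2*a)) = (2*a)*(1/(2*a)) = 1)
Y = 6241 (Y = (2 + (-3 - 6)*(8 + 1))² = (2 - 9*9)² = (2 - 81)² = (-79)² = 6241)
Z(29)/Y = 30/6241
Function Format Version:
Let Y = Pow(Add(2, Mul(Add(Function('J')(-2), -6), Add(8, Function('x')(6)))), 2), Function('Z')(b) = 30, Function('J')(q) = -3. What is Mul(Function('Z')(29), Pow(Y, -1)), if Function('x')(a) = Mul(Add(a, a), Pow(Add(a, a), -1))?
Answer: Rational(30, 6241) ≈ 0.0048069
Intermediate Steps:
Function('x')(a) = 1 (Function('x')(a) = Mul(Mul(2, a), Pow(Mul(2, a), -1)) = Mul(Mul(2, a), Mul(Rational(1, 2), Pow(a, -1))) = 1)
Y = 6241 (Y = Pow(Add(2, Mul(Add(-3, -6), Add(8, 1))), 2) = Pow(Add(2, Mul(-9, 9)), 2) = Pow(Add(2, -81), 2) = Pow(-79, 2) = 6241)
Mul(Function('Z')(29), Pow(Y, -1)) = Mul(30, Pow(6241, -1)) = Mul(30, Rational(1, 6241)) = Rational(30, 6241)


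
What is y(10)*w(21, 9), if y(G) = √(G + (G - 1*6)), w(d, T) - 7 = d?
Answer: 28*√14 ≈ 104.77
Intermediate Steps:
w(d, T) = 7 + d
y(G) = √(-6 + 2*G) (y(G) = √(G + (G - 6)) = √(G + (-6 + G)) = √(-6 + 2*G))
y(10)*w(21, 9) = √(-6 + 2*10)*(7 + 21) = √(-6 + 20)*28 = √14*28 = 28*√14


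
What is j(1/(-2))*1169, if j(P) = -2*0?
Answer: 0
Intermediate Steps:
j(P) = 0
j(1/(-2))*1169 = 0*1169 = 0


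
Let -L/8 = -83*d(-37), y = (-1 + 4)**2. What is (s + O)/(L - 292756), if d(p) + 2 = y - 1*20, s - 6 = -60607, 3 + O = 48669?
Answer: 11935/301388 ≈ 0.039600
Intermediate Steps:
O = 48666 (O = -3 + 48669 = 48666)
s = -60601 (s = 6 - 60607 = -60601)
y = 9 (y = 3**2 = 9)
d(p) = -13 (d(p) = -2 + (9 - 1*20) = -2 + (9 - 20) = -2 - 11 = -13)
L = -8632 (L = -(-664)*(-13) = -8*1079 = -8632)
(s + O)/(L - 292756) = (-60601 + 48666)/(-8632 - 292756) = -11935/(-301388) = -11935*(-1/301388) = 11935/301388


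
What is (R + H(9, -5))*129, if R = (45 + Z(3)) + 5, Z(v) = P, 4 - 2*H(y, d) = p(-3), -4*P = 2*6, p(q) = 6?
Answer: 5934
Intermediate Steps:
P = -3 (P = -6/2 = -¼*12 = -3)
H(y, d) = -1 (H(y, d) = 2 - ½*6 = 2 - 3 = -1)
Z(v) = -3
R = 47 (R = (45 - 3) + 5 = 42 + 5 = 47)
(R + H(9, -5))*129 = (47 - 1)*129 = 46*129 = 5934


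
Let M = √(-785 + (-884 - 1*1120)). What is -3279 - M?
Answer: -3279 - I*√2789 ≈ -3279.0 - 52.811*I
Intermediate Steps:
M = I*√2789 (M = √(-785 + (-884 - 1120)) = √(-785 - 2004) = √(-2789) = I*√2789 ≈ 52.811*I)
-3279 - M = -3279 - I*√2789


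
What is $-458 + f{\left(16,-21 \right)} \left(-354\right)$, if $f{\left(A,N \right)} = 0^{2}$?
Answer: $-458$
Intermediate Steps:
$f{\left(A,N \right)} = 0$
$-458 + f{\left(16,-21 \right)} \left(-354\right) = -458 + 0 \left(-354\right) = -458 + 0 = -458$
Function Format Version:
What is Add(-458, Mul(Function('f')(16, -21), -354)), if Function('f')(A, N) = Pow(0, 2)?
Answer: -458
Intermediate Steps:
Function('f')(A, N) = 0
Add(-458, Mul(Function('f')(16, -21), -354)) = Add(-458, Mul(0, -354)) = Add(-458, 0) = -458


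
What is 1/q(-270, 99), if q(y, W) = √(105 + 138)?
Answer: √3/27 ≈ 0.064150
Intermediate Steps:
q(y, W) = 9*√3 (q(y, W) = √243 = 9*√3)
1/q(-270, 99) = 1/(9*√3) = √3/27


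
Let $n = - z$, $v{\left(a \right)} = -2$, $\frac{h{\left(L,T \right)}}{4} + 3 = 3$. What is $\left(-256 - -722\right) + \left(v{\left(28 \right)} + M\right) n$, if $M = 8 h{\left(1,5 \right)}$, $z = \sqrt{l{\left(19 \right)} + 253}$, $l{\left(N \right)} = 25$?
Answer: $466 + 2 \sqrt{278} \approx 499.35$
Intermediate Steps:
$h{\left(L,T \right)} = 0$ ($h{\left(L,T \right)} = -12 + 4 \cdot 3 = -12 + 12 = 0$)
$z = \sqrt{278}$ ($z = \sqrt{25 + 253} = \sqrt{278} \approx 16.673$)
$M = 0$ ($M = 8 \cdot 0 = 0$)
$n = - \sqrt{278} \approx -16.673$
$\left(-256 - -722\right) + \left(v{\left(28 \right)} + M\right) n = \left(-256 - -722\right) + \left(-2 + 0\right) \left(- \sqrt{278}\right) = \left(-256 + 722\right) - 2 \left(- \sqrt{278}\right) = 466 + 2 \sqrt{278}$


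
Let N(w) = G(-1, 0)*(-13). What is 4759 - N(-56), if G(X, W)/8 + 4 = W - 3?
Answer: 4031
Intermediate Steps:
G(X, W) = -56 + 8*W (G(X, W) = -32 + 8*(W - 3) = -32 + 8*(-3 + W) = -32 + (-24 + 8*W) = -56 + 8*W)
N(w) = 728 (N(w) = (-56 + 8*0)*(-13) = (-56 + 0)*(-13) = -56*(-13) = 728)
4759 - N(-56) = 4759 - 1*728 = 4759 - 728 = 4031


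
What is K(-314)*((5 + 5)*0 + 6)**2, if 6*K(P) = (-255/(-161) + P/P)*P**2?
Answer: 246095616/161 ≈ 1.5285e+6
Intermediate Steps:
K(P) = 208*P**2/483 (K(P) = ((-255/(-161) + P/P)*P**2)/6 = ((-255*(-1/161) + 1)*P**2)/6 = ((255/161 + 1)*P**2)/6 = (416*P**2/161)/6 = 208*P**2/483)
K(-314)*((5 + 5)*0 + 6)**2 = ((208/483)*(-314)**2)*((5 + 5)*0 + 6)**2 = ((208/483)*98596)*(10*0 + 6)**2 = 20507968*(0 + 6)**2/483 = (20507968/483)*6**2 = (20507968/483)*36 = 246095616/161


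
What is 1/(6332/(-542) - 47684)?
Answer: -271/12925530 ≈ -2.0966e-5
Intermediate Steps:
1/(6332/(-542) - 47684) = 1/(6332*(-1/542) - 47684) = 1/(-3166/271 - 47684) = 1/(-12925530/271) = -271/12925530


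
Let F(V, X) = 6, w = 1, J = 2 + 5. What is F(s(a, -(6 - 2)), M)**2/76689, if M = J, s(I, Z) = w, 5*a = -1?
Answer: 4/8521 ≈ 0.00046943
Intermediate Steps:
a = -1/5 (a = (1/5)*(-1) = -1/5 ≈ -0.20000)
J = 7
s(I, Z) = 1
M = 7
F(s(a, -(6 - 2)), M)**2/76689 = 6**2/76689 = 36*(1/76689) = 4/8521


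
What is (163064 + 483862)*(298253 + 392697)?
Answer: 446993519700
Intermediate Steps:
(163064 + 483862)*(298253 + 392697) = 646926*690950 = 446993519700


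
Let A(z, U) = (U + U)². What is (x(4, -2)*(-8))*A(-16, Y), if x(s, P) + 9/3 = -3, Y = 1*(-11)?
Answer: 23232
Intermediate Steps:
Y = -11
x(s, P) = -6 (x(s, P) = -3 - 3 = -6)
A(z, U) = 4*U² (A(z, U) = (2*U)² = 4*U²)
(x(4, -2)*(-8))*A(-16, Y) = (-6*(-8))*(4*(-11)²) = 48*(4*121) = 48*484 = 23232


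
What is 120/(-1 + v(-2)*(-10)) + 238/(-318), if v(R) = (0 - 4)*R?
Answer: -3191/1431 ≈ -2.2299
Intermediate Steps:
v(R) = -4*R
120/(-1 + v(-2)*(-10)) + 238/(-318) = 120/(-1 - 4*(-2)*(-10)) + 238/(-318) = 120/(-1 + 8*(-10)) + 238*(-1/318) = 120/(-1 - 80) - 119/159 = 120/(-81) - 119/159 = 120*(-1/81) - 119/159 = -40/27 - 119/159 = -3191/1431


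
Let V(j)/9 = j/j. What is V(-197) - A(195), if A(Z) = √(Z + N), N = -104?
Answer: 9 - √91 ≈ -0.53939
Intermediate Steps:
V(j) = 9 (V(j) = 9*(j/j) = 9*1 = 9)
A(Z) = √(-104 + Z) (A(Z) = √(Z - 104) = √(-104 + Z))
V(-197) - A(195) = 9 - √(-104 + 195) = 9 - √91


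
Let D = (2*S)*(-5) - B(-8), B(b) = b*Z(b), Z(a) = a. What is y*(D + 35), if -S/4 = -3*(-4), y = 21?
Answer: 9471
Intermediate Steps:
B(b) = b**2 (B(b) = b*b = b**2)
S = -48 (S = -(-12)*(-4) = -4*12 = -48)
D = 416 (D = (2*(-48))*(-5) - 1*(-8)**2 = -96*(-5) - 1*64 = 480 - 64 = 416)
y*(D + 35) = 21*(416 + 35) = 21*451 = 9471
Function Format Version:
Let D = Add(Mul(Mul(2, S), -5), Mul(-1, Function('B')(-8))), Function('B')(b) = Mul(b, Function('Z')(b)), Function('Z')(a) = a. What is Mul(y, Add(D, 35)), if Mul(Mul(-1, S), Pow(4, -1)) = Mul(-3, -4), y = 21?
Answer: 9471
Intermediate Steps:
Function('B')(b) = Pow(b, 2) (Function('B')(b) = Mul(b, b) = Pow(b, 2))
S = -48 (S = Mul(-4, Mul(-3, -4)) = Mul(-4, 12) = -48)
D = 416 (D = Add(Mul(Mul(2, -48), -5), Mul(-1, Pow(-8, 2))) = Add(Mul(-96, -5), Mul(-1, 64)) = Add(480, -64) = 416)
Mul(y, Add(D, 35)) = Mul(21, Add(416, 35)) = Mul(21, 451) = 9471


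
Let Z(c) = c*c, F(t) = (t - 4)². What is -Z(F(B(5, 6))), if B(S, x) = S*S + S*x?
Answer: -6765201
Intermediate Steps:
B(S, x) = S² + S*x
F(t) = (-4 + t)²
Z(c) = c²
-Z(F(B(5, 6))) = -((-4 + 5*(5 + 6))²)² = -((-4 + 5*11)²)² = -((-4 + 55)²)² = -(51²)² = -1*2601² = -1*6765201 = -6765201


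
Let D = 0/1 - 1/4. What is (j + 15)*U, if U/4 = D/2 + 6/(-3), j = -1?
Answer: -119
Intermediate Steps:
D = -¼ (D = 0*1 - 1*¼ = 0 - ¼ = -¼ ≈ -0.25000)
U = -17/2 (U = 4*(-¼/2 + 6/(-3)) = 4*(-¼*½ + 6*(-⅓)) = 4*(-⅛ - 2) = 4*(-17/8) = -17/2 ≈ -8.5000)
(j + 15)*U = (-1 + 15)*(-17/2) = 14*(-17/2) = -119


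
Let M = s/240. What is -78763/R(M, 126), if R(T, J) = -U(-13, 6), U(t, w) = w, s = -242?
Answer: 78763/6 ≈ 13127.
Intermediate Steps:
M = -121/120 (M = -242/240 = -242*1/240 = -121/120 ≈ -1.0083)
R(T, J) = -6 (R(T, J) = -1*6 = -6)
-78763/R(M, 126) = -78763/(-6) = -78763*(-⅙) = 78763/6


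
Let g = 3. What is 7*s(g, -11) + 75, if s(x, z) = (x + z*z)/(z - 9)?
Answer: 158/5 ≈ 31.600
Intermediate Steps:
s(x, z) = (x + z**2)/(-9 + z)
7*s(g, -11) + 75 = 7*((3 + (-11)**2)/(-9 - 11)) + 75 = 7*((3 + 121)/(-20)) + 75 = 7*(-1/20*124) + 75 = 7*(-31/5) + 75 = -217/5 + 75 = 158/5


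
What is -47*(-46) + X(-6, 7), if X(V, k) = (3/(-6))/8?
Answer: 34591/16 ≈ 2161.9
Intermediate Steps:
X(V, k) = -1/16 (X(V, k) = (3*(-⅙))*(⅛) = -½*⅛ = -1/16)
-47*(-46) + X(-6, 7) = -47*(-46) - 1/16 = 2162 - 1/16 = 34591/16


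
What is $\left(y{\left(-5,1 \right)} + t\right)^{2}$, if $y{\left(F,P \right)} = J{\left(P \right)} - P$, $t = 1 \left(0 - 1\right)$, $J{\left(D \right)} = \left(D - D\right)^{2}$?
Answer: $4$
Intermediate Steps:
$J{\left(D \right)} = 0$ ($J{\left(D \right)} = 0^{2} = 0$)
$t = -1$ ($t = 1 \left(-1\right) = -1$)
$y{\left(F,P \right)} = - P$ ($y{\left(F,P \right)} = 0 - P = - P$)
$\left(y{\left(-5,1 \right)} + t\right)^{2} = \left(\left(-1\right) 1 - 1\right)^{2} = \left(-1 - 1\right)^{2} = \left(-2\right)^{2} = 4$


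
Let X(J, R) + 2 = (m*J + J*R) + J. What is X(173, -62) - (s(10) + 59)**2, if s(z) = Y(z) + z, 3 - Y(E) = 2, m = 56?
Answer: -5767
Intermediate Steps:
Y(E) = 1 (Y(E) = 3 - 1*2 = 3 - 2 = 1)
X(J, R) = -2 + 57*J + J*R (X(J, R) = -2 + ((56*J + J*R) + J) = -2 + (57*J + J*R) = -2 + 57*J + J*R)
s(z) = 1 + z
X(173, -62) - (s(10) + 59)**2 = (-2 + 57*173 + 173*(-62)) - ((1 + 10) + 59)**2 = (-2 + 9861 - 10726) - (11 + 59)**2 = -867 - 1*70**2 = -867 - 1*4900 = -867 - 4900 = -5767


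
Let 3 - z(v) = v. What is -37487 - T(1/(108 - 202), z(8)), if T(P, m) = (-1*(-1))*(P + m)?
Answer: -3523307/94 ≈ -37482.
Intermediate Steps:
z(v) = 3 - v
T(P, m) = P + m (T(P, m) = 1*(P + m) = P + m)
-37487 - T(1/(108 - 202), z(8)) = -37487 - (1/(108 - 202) + (3 - 1*8)) = -37487 - (1/(-94) + (3 - 8)) = -37487 - (-1/94 - 5) = -37487 - 1*(-471/94) = -37487 + 471/94 = -3523307/94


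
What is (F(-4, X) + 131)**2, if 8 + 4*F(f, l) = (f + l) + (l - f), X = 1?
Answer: 67081/4 ≈ 16770.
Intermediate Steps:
F(f, l) = -2 + l/2 (F(f, l) = -2 + ((f + l) + (l - f))/4 = -2 + (2*l)/4 = -2 + l/2)
(F(-4, X) + 131)**2 = ((-2 + (1/2)*1) + 131)**2 = ((-2 + 1/2) + 131)**2 = (-3/2 + 131)**2 = (259/2)**2 = 67081/4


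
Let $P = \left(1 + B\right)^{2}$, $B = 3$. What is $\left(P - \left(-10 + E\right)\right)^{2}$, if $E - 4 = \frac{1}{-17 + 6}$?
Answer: $\frac{59049}{121} \approx 488.01$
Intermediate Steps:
$E = \frac{43}{11}$ ($E = 4 + \frac{1}{-17 + 6} = 4 + \frac{1}{-11} = 4 - \frac{1}{11} = \frac{43}{11} \approx 3.9091$)
$P = 16$ ($P = \left(1 + 3\right)^{2} = 4^{2} = 16$)
$\left(P - \left(-10 + E\right)\right)^{2} = \left(16 + \left(10 - \frac{43}{11}\right)\right)^{2} = \left(16 + \frac{67}{11}\right)^{2} = \left(\frac{243}{11}\right)^{2} = \frac{59049}{121}$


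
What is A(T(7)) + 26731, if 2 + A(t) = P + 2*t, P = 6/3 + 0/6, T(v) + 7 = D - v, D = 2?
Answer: 26707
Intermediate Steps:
T(v) = -5 - v (T(v) = -7 + (2 - v) = -5 - v)
P = 2 (P = 6*(1/3) + 0*(1/6) = 2 + 0 = 2)
A(t) = 2*t (A(t) = -2 + (2 + 2*t) = 2*t)
A(T(7)) + 26731 = 2*(-5 - 1*7) + 26731 = 2*(-5 - 7) + 26731 = 2*(-12) + 26731 = -24 + 26731 = 26707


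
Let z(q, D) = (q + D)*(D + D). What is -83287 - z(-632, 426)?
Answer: 92225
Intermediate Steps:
z(q, D) = 2*D*(D + q) (z(q, D) = (D + q)*(2*D) = 2*D*(D + q))
-83287 - z(-632, 426) = -83287 - 2*426*(426 - 632) = -83287 - 2*426*(-206) = -83287 - 1*(-175512) = -83287 + 175512 = 92225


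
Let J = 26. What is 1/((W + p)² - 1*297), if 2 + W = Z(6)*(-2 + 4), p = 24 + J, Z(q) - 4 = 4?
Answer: 1/3799 ≈ 0.00026323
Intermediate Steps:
Z(q) = 8 (Z(q) = 4 + 4 = 8)
p = 50 (p = 24 + 26 = 50)
W = 14 (W = -2 + 8*(-2 + 4) = -2 + 8*2 = -2 + 16 = 14)
1/((W + p)² - 1*297) = 1/((14 + 50)² - 1*297) = 1/(64² - 297) = 1/(4096 - 297) = 1/3799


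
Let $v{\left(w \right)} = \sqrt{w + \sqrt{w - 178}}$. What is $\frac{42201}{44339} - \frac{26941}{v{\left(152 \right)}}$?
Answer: $\frac{42201}{44339} - \frac{26941}{\sqrt{152 + i \sqrt{26}}} \approx -2183.3 + 36.627 i$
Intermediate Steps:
$v{\left(w \right)} = \sqrt{w + \sqrt{-178 + w}}$
$\frac{42201}{44339} - \frac{26941}{v{\left(152 \right)}} = \frac{42201}{44339} - \frac{26941}{\sqrt{152 + \sqrt{-178 + 152}}} = 42201 \cdot \frac{1}{44339} - \frac{26941}{\sqrt{152 + \sqrt{-26}}} = \frac{42201}{44339} - \frac{26941}{\sqrt{152 + i \sqrt{26}}}$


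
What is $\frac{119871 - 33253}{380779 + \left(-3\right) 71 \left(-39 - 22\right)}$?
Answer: $\frac{43309}{196886} \approx 0.21997$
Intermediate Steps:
$\frac{119871 - 33253}{380779 + \left(-3\right) 71 \left(-39 - 22\right)} = \frac{86618}{380779 - 213 \left(-39 - 22\right)} = \frac{86618}{380779 - -12993} = \frac{86618}{380779 + 12993} = \frac{86618}{393772} = 86618 \cdot \frac{1}{393772} = \frac{43309}{196886}$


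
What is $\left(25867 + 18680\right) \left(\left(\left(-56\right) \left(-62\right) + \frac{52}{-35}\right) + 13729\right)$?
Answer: $\frac{26816536701}{35} \approx 7.6619 \cdot 10^{8}$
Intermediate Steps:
$\left(25867 + 18680\right) \left(\left(\left(-56\right) \left(-62\right) + \frac{52}{-35}\right) + 13729\right) = 44547 \left(\left(3472 + 52 \left(- \frac{1}{35}\right)\right) + 13729\right) = 44547 \left(\left(3472 - \frac{52}{35}\right) + 13729\right) = 44547 \left(\frac{121468}{35} + 13729\right) = 44547 \cdot \frac{601983}{35} = \frac{26816536701}{35}$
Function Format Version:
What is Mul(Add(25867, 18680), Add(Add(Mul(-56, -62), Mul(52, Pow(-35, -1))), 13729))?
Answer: Rational(26816536701, 35) ≈ 7.6619e+8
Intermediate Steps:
Mul(Add(25867, 18680), Add(Add(Mul(-56, -62), Mul(52, Pow(-35, -1))), 13729)) = Mul(44547, Add(Add(3472, Mul(52, Rational(-1, 35))), 13729)) = Mul(44547, Add(Add(3472, Rational(-52, 35)), 13729)) = Mul(44547, Add(Rational(121468, 35), 13729)) = Mul(44547, Rational(601983, 35)) = Rational(26816536701, 35)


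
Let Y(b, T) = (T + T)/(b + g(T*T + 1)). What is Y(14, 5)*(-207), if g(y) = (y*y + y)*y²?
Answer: -1035/237283 ≈ -0.0043619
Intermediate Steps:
g(y) = y²*(y + y²) (g(y) = (y² + y)*y² = (y + y²)*y² = y²*(y + y²))
Y(b, T) = 2*T/(b + (1 + T²)³*(2 + T²)) (Y(b, T) = (T + T)/(b + (T*T + 1)³*(1 + (T*T + 1))) = (2*T)/(b + (T² + 1)³*(1 + (T² + 1))) = (2*T)/(b + (1 + T²)³*(1 + (1 + T²))) = (2*T)/(b + (1 + T²)³*(2 + T²)) = 2*T/(b + (1 + T²)³*(2 + T²)))
Y(14, 5)*(-207) = (2*5/(14 + (1 + 5²)³*(2 + 5²)))*(-207) = (2*5/(14 + (1 + 25)³*(2 + 25)))*(-207) = (2*5/(14 + 26³*27))*(-207) = (2*5/(14 + 17576*27))*(-207) = (2*5/(14 + 474552))*(-207) = (2*5/474566)*(-207) = (2*5*(1/474566))*(-207) = (5/237283)*(-207) = -1035/237283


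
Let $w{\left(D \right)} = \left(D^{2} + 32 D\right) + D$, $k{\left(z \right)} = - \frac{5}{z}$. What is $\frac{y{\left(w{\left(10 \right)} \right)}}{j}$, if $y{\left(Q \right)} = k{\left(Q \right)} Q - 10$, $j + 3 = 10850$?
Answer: $- \frac{15}{10847} \approx -0.0013829$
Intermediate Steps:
$j = 10847$ ($j = -3 + 10850 = 10847$)
$w{\left(D \right)} = D^{2} + 33 D$
$y{\left(Q \right)} = -15$ ($y{\left(Q \right)} = - \frac{5}{Q} Q - 10 = -5 - 10 = -15$)
$\frac{y{\left(w{\left(10 \right)} \right)}}{j} = - \frac{15}{10847}$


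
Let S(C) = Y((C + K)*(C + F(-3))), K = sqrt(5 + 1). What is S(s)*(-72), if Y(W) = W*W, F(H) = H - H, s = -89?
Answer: -4520863224 + 101515536*sqrt(6) ≈ -4.2722e+9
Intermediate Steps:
F(H) = 0
K = sqrt(6) ≈ 2.4495
Y(W) = W**2
S(C) = C**2*(C + sqrt(6))**2 (S(C) = ((C + sqrt(6))*(C + 0))**2 = ((C + sqrt(6))*C)**2 = (C*(C + sqrt(6)))**2 = C**2*(C + sqrt(6))**2)
S(s)*(-72) = ((-89)**2*(-89 + sqrt(6))**2)*(-72) = (7921*(-89 + sqrt(6))**2)*(-72) = -570312*(-89 + sqrt(6))**2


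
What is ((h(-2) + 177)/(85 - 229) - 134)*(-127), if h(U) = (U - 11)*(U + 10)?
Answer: 2459863/144 ≈ 17082.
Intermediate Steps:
h(U) = (-11 + U)*(10 + U)
((h(-2) + 177)/(85 - 229) - 134)*(-127) = (((-110 + (-2)² - 1*(-2)) + 177)/(85 - 229) - 134)*(-127) = (((-110 + 4 + 2) + 177)/(-144) - 134)*(-127) = ((-104 + 177)*(-1/144) - 134)*(-127) = (73*(-1/144) - 134)*(-127) = (-73/144 - 134)*(-127) = -19369/144*(-127) = 2459863/144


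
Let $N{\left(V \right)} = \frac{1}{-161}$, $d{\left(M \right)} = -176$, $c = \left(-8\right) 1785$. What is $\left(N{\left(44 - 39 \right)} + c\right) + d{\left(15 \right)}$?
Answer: $- \frac{2327417}{161} \approx -14456.0$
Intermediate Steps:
$c = -14280$
$N{\left(V \right)} = - \frac{1}{161}$
$\left(N{\left(44 - 39 \right)} + c\right) + d{\left(15 \right)} = \left(- \frac{1}{161} - 14280\right) - 176 = - \frac{2299081}{161} - 176 = - \frac{2327417}{161}$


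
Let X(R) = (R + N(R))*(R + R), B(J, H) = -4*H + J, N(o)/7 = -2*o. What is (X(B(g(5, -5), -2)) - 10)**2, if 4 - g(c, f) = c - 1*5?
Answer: 14092516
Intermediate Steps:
g(c, f) = 9 - c (g(c, f) = 4 - (c - 1*5) = 4 - (c - 5) = 4 - (-5 + c) = 4 + (5 - c) = 9 - c)
N(o) = -14*o (N(o) = 7*(-2*o) = -14*o)
B(J, H) = J - 4*H
X(R) = -26*R**2 (X(R) = (R - 14*R)*(R + R) = (-13*R)*(2*R) = -26*R**2)
(X(B(g(5, -5), -2)) - 10)**2 = (-26*((9 - 1*5) - 4*(-2))**2 - 10)**2 = (-26*((9 - 5) + 8)**2 - 10)**2 = (-26*(4 + 8)**2 - 10)**2 = (-26*12**2 - 10)**2 = (-26*144 - 10)**2 = (-3744 - 10)**2 = (-3754)**2 = 14092516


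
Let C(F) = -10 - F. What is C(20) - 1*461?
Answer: -491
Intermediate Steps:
C(20) - 1*461 = (-10 - 1*20) - 1*461 = (-10 - 20) - 461 = -30 - 461 = -491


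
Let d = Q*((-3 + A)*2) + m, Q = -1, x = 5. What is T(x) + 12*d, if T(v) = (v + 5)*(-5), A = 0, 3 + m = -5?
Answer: -74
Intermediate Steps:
m = -8 (m = -3 - 5 = -8)
d = -2 (d = -(-3 + 0)*2 - 8 = -(-3)*2 - 8 = -1*(-6) - 8 = 6 - 8 = -2)
T(v) = -25 - 5*v (T(v) = (5 + v)*(-5) = -25 - 5*v)
T(x) + 12*d = (-25 - 5*5) + 12*(-2) = (-25 - 25) - 24 = -50 - 24 = -74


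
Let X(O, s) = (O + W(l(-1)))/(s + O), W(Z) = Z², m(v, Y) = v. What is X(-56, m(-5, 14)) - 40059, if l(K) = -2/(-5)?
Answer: -61088579/1525 ≈ -40058.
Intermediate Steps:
l(K) = ⅖ (l(K) = -2*(-⅕) = ⅖)
X(O, s) = (4/25 + O)/(O + s) (X(O, s) = (O + (⅖)²)/(s + O) = (O + 4/25)/(O + s) = (4/25 + O)/(O + s))
X(-56, m(-5, 14)) - 40059 = (4/25 - 56)/(-56 - 5) - 40059 = -1396/25/(-61) - 40059 = -1/61*(-1396/25) - 40059 = 1396/1525 - 40059 = -61088579/1525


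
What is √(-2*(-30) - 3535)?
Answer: 5*I*√139 ≈ 58.949*I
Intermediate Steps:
√(-2*(-30) - 3535) = √(60 - 3535) = √(-3475) = 5*I*√139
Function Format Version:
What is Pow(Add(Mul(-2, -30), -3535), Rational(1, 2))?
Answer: Mul(5, I, Pow(139, Rational(1, 2))) ≈ Mul(58.949, I)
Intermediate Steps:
Pow(Add(Mul(-2, -30), -3535), Rational(1, 2)) = Pow(Add(60, -3535), Rational(1, 2)) = Pow(-3475, Rational(1, 2)) = Mul(5, I, Pow(139, Rational(1, 2)))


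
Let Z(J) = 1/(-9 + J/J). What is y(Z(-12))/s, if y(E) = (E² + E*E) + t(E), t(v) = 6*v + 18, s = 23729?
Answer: 553/759328 ≈ 0.00072828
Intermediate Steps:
t(v) = 18 + 6*v
Z(J) = -⅛ (Z(J) = 1/(-9 + 1) = 1/(-8) = -⅛)
y(E) = 18 + 2*E² + 6*E (y(E) = (E² + E*E) + (18 + 6*E) = (E² + E²) + (18 + 6*E) = 2*E² + (18 + 6*E) = 18 + 2*E² + 6*E)
y(Z(-12))/s = (18 + 2*(-⅛)² + 6*(-⅛))/23729 = (18 + 2*(1/64) - ¾)*(1/23729) = (18 + 1/32 - ¾)*(1/23729) = (553/32)*(1/23729) = 553/759328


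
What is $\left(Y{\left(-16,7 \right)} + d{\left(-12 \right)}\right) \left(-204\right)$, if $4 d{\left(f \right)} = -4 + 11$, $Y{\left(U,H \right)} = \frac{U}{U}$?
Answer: $-561$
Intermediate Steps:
$Y{\left(U,H \right)} = 1$
$d{\left(f \right)} = \frac{7}{4}$ ($d{\left(f \right)} = \frac{-4 + 11}{4} = \frac{1}{4} \cdot 7 = \frac{7}{4}$)
$\left(Y{\left(-16,7 \right)} + d{\left(-12 \right)}\right) \left(-204\right) = \left(1 + \frac{7}{4}\right) \left(-204\right) = \frac{11}{4} \left(-204\right) = -561$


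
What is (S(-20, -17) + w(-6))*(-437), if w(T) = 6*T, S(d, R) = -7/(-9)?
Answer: 138529/9 ≈ 15392.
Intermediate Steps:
S(d, R) = 7/9 (S(d, R) = -7*(-⅑) = 7/9)
(S(-20, -17) + w(-6))*(-437) = (7/9 + 6*(-6))*(-437) = (7/9 - 36)*(-437) = -317/9*(-437) = 138529/9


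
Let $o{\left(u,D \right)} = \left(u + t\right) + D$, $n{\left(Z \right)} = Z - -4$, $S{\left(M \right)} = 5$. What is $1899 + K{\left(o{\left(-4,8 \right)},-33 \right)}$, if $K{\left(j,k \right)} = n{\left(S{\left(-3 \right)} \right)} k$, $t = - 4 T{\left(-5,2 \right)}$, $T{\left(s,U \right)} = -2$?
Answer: $1602$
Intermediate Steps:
$n{\left(Z \right)} = 4 + Z$ ($n{\left(Z \right)} = Z + 4 = 4 + Z$)
$t = 8$ ($t = \left(-4\right) \left(-2\right) = 8$)
$o{\left(u,D \right)} = 8 + D + u$ ($o{\left(u,D \right)} = \left(u + 8\right) + D = \left(8 + u\right) + D = 8 + D + u$)
$K{\left(j,k \right)} = 9 k$ ($K{\left(j,k \right)} = \left(4 + 5\right) k = 9 k$)
$1899 + K{\left(o{\left(-4,8 \right)},-33 \right)} = 1899 + 9 \left(-33\right) = 1899 - 297 = 1602$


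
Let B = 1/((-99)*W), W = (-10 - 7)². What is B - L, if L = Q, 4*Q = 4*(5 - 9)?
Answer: 114443/28611 ≈ 4.0000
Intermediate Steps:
W = 289 (W = (-17)² = 289)
Q = -4 (Q = (4*(5 - 9))/4 = (4*(-4))/4 = (¼)*(-16) = -4)
L = -4
B = -1/28611 (B = 1/(-99*289) = -1/99*1/289 = -1/28611 ≈ -3.4952e-5)
B - L = -1/28611 - 1*(-4) = -1/28611 + 4 = 114443/28611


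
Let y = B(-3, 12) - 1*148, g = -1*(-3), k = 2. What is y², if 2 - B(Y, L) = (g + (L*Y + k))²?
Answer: 1225449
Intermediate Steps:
g = 3
B(Y, L) = 2 - (5 + L*Y)² (B(Y, L) = 2 - (3 + (L*Y + 2))² = 2 - (3 + (2 + L*Y))² = 2 - (5 + L*Y)²)
y = -1107 (y = (2 - (5 + 12*(-3))²) - 1*148 = (2 - (5 - 36)²) - 148 = (2 - 1*(-31)²) - 148 = (2 - 1*961) - 148 = (2 - 961) - 148 = -959 - 148 = -1107)
y² = (-1107)² = 1225449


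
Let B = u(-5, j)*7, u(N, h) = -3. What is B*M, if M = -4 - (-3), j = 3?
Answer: 21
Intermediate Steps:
B = -21 (B = -3*7 = -21)
M = -1 (M = -4 - 3*(-1) = -4 + 3 = -1)
B*M = -21*(-1) = 21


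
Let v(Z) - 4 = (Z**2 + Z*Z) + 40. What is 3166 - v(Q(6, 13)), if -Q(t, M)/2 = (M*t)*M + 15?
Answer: -8467606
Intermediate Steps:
Q(t, M) = -30 - 2*t*M**2 (Q(t, M) = -2*((M*t)*M + 15) = -2*(t*M**2 + 15) = -2*(15 + t*M**2) = -30 - 2*t*M**2)
v(Z) = 44 + 2*Z**2 (v(Z) = 4 + ((Z**2 + Z*Z) + 40) = 4 + ((Z**2 + Z**2) + 40) = 4 + (2*Z**2 + 40) = 4 + (40 + 2*Z**2) = 44 + 2*Z**2)
3166 - v(Q(6, 13)) = 3166 - (44 + 2*(-30 - 2*6*13**2)**2) = 3166 - (44 + 2*(-30 - 2*6*169)**2) = 3166 - (44 + 2*(-30 - 2028)**2) = 3166 - (44 + 2*(-2058)**2) = 3166 - (44 + 2*4235364) = 3166 - (44 + 8470728) = 3166 - 1*8470772 = 3166 - 8470772 = -8467606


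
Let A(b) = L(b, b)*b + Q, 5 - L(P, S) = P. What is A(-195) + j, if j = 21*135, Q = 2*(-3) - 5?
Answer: -36176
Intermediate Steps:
L(P, S) = 5 - P
Q = -11 (Q = -6 - 5 = -11)
A(b) = -11 + b*(5 - b) (A(b) = (5 - b)*b - 11 = b*(5 - b) - 11 = -11 + b*(5 - b))
j = 2835
A(-195) + j = (-11 - 1*(-195)*(-5 - 195)) + 2835 = (-11 - 1*(-195)*(-200)) + 2835 = (-11 - 39000) + 2835 = -39011 + 2835 = -36176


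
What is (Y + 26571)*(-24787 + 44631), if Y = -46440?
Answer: -394280436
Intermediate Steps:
(Y + 26571)*(-24787 + 44631) = (-46440 + 26571)*(-24787 + 44631) = -19869*19844 = -394280436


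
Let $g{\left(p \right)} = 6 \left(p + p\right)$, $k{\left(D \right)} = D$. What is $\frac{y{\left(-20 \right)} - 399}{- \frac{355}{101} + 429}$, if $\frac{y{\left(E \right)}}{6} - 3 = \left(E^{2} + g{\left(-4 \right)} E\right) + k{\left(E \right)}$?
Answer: $\frac{773559}{42974} \approx 18.001$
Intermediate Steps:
$g{\left(p \right)} = 12 p$ ($g{\left(p \right)} = 6 \cdot 2 p = 12 p$)
$y{\left(E \right)} = 18 - 282 E + 6 E^{2}$ ($y{\left(E \right)} = 18 + 6 \left(\left(E^{2} + 12 \left(-4\right) E\right) + E\right) = 18 + 6 \left(\left(E^{2} - 48 E\right) + E\right) = 18 + 6 \left(E^{2} - 47 E\right) = 18 + \left(- 282 E + 6 E^{2}\right) = 18 - 282 E + 6 E^{2}$)
$\frac{y{\left(-20 \right)} - 399}{- \frac{355}{101} + 429} = \frac{\left(18 - -5640 + 6 \left(-20\right)^{2}\right) - 399}{- \frac{355}{101} + 429} = \frac{\left(18 + 5640 + 6 \cdot 400\right) - 399}{\left(-355\right) \frac{1}{101} + 429} = \frac{\left(18 + 5640 + 2400\right) - 399}{- \frac{355}{101} + 429} = \frac{8058 - 399}{\frac{42974}{101}} = \frac{101}{42974} \cdot 7659 = \frac{773559}{42974}$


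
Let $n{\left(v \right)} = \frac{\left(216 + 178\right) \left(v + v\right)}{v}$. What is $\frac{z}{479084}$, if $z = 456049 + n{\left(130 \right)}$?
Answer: $\frac{456837}{479084} \approx 0.95356$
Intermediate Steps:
$n{\left(v \right)} = 788$ ($n{\left(v \right)} = \frac{394 \cdot 2 v}{v} = \frac{788 v}{v} = 788$)
$z = 456837$ ($z = 456049 + 788 = 456837$)
$\frac{z}{479084} = \frac{456837}{479084}$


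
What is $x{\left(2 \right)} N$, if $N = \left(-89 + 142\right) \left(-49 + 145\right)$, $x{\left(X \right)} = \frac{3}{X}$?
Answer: $7632$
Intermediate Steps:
$N = 5088$ ($N = 53 \cdot 96 = 5088$)
$x{\left(2 \right)} N = \frac{3}{2} \cdot 5088 = 7632$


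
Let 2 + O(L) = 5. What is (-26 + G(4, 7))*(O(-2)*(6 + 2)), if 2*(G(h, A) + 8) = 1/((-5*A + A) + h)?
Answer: -1633/2 ≈ -816.50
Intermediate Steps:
G(h, A) = -8 + 1/(2*(h - 4*A)) (G(h, A) = -8 + 1/(2*((-5*A + A) + h)) = -8 + 1/(2*(-4*A + h)) = -8 + 1/(2*(h - 4*A)))
O(L) = 3 (O(L) = -2 + 5 = 3)
(-26 + G(4, 7))*(O(-2)*(6 + 2)) = (-26 + (-1 - 64*7 + 16*4)/(2*(-1*4 + 4*7)))*(3*(6 + 2)) = (-26 + (-1 - 448 + 64)/(2*(-4 + 28)))*(3*8) = (-26 + (1/2)*(-385)/24)*24 = (-26 + (1/2)*(1/24)*(-385))*24 = (-26 - 385/48)*24 = -1633/48*24 = -1633/2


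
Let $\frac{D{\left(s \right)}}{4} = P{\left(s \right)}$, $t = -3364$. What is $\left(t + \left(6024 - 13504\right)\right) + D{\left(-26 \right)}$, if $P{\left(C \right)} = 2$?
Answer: $-10836$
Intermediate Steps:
$D{\left(s \right)} = 8$ ($D{\left(s \right)} = 4 \cdot 2 = 8$)
$\left(t + \left(6024 - 13504\right)\right) + D{\left(-26 \right)} = \left(-3364 + \left(6024 - 13504\right)\right) + 8 = \left(-3364 - 7480\right) + 8 = -10844 + 8 = -10836$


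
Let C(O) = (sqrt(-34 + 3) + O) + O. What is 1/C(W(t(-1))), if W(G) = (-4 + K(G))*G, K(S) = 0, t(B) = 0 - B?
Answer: -8/95 - I*sqrt(31)/95 ≈ -0.084211 - 0.058608*I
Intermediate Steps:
t(B) = -B
W(G) = -4*G (W(G) = (-4 + 0)*G = -4*G)
C(O) = 2*O + I*sqrt(31) (C(O) = (sqrt(-31) + O) + O = (I*sqrt(31) + O) + O = (O + I*sqrt(31)) + O = 2*O + I*sqrt(31))
1/C(W(t(-1))) = 1/(2*(-(-4)*(-1)) + I*sqrt(31)) = 1/(2*(-4*1) + I*sqrt(31)) = 1/(2*(-4) + I*sqrt(31)) = 1/(-8 + I*sqrt(31))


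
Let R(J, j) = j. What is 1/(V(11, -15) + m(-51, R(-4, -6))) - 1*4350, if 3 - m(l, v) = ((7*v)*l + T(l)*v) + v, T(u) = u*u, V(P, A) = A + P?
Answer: -58590149/13469 ≈ -4350.0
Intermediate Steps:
T(u) = u²
m(l, v) = 3 - v - v*l² - 7*l*v (m(l, v) = 3 - (((7*v)*l + l²*v) + v) = 3 - ((7*l*v + v*l²) + v) = 3 - ((v*l² + 7*l*v) + v) = 3 - (v + v*l² + 7*l*v) = 3 + (-v - v*l² - 7*l*v) = 3 - v - v*l² - 7*l*v)
1/(V(11, -15) + m(-51, R(-4, -6))) - 1*4350 = 1/((-15 + 11) + (3 - 1*(-6) - 1*(-6)*(-51)² - 7*(-51)*(-6))) - 1*4350 = 1/(-4 + (3 + 6 - 1*(-6)*2601 - 2142)) - 4350 = 1/(-4 + (3 + 6 + 15606 - 2142)) - 4350 = 1/(-4 + 13473) - 4350 = 1/13469 - 4350 = -58590149/13469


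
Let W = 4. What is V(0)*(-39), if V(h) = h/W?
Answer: 0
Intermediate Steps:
V(h) = h/4
V(0)*(-39) = ((¼)*0)*(-39) = 0*(-39) = 0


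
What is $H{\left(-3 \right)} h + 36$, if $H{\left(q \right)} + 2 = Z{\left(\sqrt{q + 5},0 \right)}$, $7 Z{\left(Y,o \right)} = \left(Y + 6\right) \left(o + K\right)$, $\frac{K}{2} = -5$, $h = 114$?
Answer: $- \frac{8184}{7} - \frac{1140 \sqrt{2}}{7} \approx -1399.5$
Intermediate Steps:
$K = -10$ ($K = 2 \left(-5\right) = -10$)
$Z{\left(Y,o \right)} = \frac{\left(-10 + o\right) \left(6 + Y\right)}{7}$ ($Z{\left(Y,o \right)} = \frac{\left(Y + 6\right) \left(o - 10\right)}{7} = \frac{\left(6 + Y\right) \left(-10 + o\right)}{7} = \frac{\left(-10 + o\right) \left(6 + Y\right)}{7}$)
$H{\left(q \right)} = - \frac{74}{7} - \frac{10 \sqrt{5 + q}}{7}$ ($H{\left(q \right)} = -2 + \left(- \frac{60}{7} - \frac{10 \sqrt{q + 5}}{7} + \frac{6}{7} \cdot 0 + \frac{1}{7} \sqrt{q + 5} \cdot 0\right) = -2 + \left(- \frac{60}{7} - \frac{10 \sqrt{5 + q}}{7} + 0 + \frac{1}{7} \sqrt{5 + q} 0\right) = -2 + \left(- \frac{60}{7} - \frac{10 \sqrt{5 + q}}{7} + 0 + 0\right) = -2 - \left(\frac{60}{7} + \frac{10 \sqrt{5 + q}}{7}\right) = - \frac{74}{7} - \frac{10 \sqrt{5 + q}}{7}$)
$H{\left(-3 \right)} h + 36 = \left(- \frac{74}{7} - \frac{10 \sqrt{5 - 3}}{7}\right) 114 + 36 = \left(- \frac{74}{7} - \frac{10 \sqrt{2}}{7}\right) 114 + 36 = \left(- \frac{8436}{7} - \frac{1140 \sqrt{2}}{7}\right) + 36 = - \frac{8184}{7} - \frac{1140 \sqrt{2}}{7}$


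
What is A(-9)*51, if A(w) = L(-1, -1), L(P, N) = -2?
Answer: -102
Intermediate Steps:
A(w) = -2
A(-9)*51 = -2*51 = -102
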